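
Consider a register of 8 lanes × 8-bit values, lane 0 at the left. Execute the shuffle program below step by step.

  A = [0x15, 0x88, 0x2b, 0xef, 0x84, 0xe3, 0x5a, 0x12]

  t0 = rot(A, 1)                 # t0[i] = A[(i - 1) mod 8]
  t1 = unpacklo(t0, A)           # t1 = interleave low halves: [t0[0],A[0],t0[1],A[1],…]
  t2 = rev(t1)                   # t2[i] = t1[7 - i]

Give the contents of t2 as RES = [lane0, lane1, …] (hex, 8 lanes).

t0 = [0x12, 0x15, 0x88, 0x2b, 0xef, 0x84, 0xe3, 0x5a]
t1 = [0x12, 0x15, 0x15, 0x88, 0x88, 0x2b, 0x2b, 0xef]
t2 = [0xef, 0x2b, 0x2b, 0x88, 0x88, 0x15, 0x15, 0x12]

RES = [ 0xef  0x2b  0x2b  0x88  0x88  0x15  0x15  0x12 ]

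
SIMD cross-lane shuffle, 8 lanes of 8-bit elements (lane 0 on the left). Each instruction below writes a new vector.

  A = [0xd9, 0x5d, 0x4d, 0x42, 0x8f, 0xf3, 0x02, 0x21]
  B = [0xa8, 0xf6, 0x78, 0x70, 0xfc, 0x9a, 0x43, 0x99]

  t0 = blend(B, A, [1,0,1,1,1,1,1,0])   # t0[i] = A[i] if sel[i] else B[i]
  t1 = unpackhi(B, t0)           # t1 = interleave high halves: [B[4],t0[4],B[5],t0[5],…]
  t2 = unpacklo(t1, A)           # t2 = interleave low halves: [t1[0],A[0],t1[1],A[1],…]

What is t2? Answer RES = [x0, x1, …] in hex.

→ t0 |d9|f6|4d|42|8f|f3|02|99|
→ t1 |fc|8f|9a|f3|43|02|99|99|
→ t2 |fc|d9|8f|5d|9a|4d|f3|42|

RES = [0xfc, 0xd9, 0x8f, 0x5d, 0x9a, 0x4d, 0xf3, 0x42]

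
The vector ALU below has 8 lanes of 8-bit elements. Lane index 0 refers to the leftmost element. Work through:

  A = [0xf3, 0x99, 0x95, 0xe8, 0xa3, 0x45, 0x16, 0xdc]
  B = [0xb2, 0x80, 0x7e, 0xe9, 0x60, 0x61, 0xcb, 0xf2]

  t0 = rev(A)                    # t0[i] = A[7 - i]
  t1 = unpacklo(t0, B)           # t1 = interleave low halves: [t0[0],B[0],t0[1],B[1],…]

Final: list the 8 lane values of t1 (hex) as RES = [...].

t0 = [0xdc, 0x16, 0x45, 0xa3, 0xe8, 0x95, 0x99, 0xf3]
t1 = [0xdc, 0xb2, 0x16, 0x80, 0x45, 0x7e, 0xa3, 0xe9]

RES = [ 0xdc  0xb2  0x16  0x80  0x45  0x7e  0xa3  0xe9 ]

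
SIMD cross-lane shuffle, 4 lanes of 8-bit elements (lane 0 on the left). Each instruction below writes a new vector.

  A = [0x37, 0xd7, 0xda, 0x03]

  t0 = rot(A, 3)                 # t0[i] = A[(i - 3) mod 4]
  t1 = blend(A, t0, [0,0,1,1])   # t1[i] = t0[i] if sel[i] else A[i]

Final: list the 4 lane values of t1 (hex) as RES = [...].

→ t0 |d7|da|03|37|
→ t1 |37|d7|03|37|

RES = [0x37, 0xd7, 0x03, 0x37]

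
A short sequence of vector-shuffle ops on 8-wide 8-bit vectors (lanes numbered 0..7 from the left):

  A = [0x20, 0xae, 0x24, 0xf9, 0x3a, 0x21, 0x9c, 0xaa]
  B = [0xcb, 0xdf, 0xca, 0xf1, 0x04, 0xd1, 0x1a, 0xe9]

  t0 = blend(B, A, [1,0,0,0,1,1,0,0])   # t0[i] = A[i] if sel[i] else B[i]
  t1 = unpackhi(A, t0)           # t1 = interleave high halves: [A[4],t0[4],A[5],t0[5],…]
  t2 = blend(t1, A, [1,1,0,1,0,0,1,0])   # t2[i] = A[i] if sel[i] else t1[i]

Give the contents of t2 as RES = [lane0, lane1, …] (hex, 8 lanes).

RES = [0x20, 0xae, 0x21, 0xf9, 0x9c, 0x1a, 0x9c, 0xe9]

  t0: 20 df ca f1 3a 21 1a e9
  t1: 3a 3a 21 21 9c 1a aa e9
  t2: 20 ae 21 f9 9c 1a 9c e9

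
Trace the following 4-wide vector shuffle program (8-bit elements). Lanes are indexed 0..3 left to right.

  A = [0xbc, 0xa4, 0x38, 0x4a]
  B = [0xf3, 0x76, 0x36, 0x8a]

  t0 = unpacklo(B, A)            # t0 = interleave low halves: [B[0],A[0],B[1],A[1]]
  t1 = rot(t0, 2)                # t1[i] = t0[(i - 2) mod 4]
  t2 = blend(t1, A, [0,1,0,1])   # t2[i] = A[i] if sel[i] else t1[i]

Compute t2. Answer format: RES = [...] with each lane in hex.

→ t0 |f3|bc|76|a4|
→ t1 |76|a4|f3|bc|
→ t2 |76|a4|f3|4a|

RES = [ 0x76  0xa4  0xf3  0x4a ]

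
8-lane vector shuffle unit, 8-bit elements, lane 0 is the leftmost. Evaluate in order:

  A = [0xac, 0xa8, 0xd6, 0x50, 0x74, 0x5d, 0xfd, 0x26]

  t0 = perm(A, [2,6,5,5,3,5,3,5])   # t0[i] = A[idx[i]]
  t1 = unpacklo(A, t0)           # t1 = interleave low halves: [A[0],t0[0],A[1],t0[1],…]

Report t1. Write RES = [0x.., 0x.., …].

  t0: d6 fd 5d 5d 50 5d 50 5d
  t1: ac d6 a8 fd d6 5d 50 5d

RES = [ 0xac  0xd6  0xa8  0xfd  0xd6  0x5d  0x50  0x5d ]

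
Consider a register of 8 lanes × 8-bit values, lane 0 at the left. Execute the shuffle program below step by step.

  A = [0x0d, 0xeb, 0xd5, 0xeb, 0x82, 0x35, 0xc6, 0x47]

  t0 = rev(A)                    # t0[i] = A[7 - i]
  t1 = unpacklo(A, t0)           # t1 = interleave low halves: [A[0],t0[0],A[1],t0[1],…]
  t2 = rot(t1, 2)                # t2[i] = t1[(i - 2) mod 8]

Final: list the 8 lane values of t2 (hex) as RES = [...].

  t0: 47 c6 35 82 eb d5 eb 0d
  t1: 0d 47 eb c6 d5 35 eb 82
  t2: eb 82 0d 47 eb c6 d5 35

RES = [0xeb, 0x82, 0x0d, 0x47, 0xeb, 0xc6, 0xd5, 0x35]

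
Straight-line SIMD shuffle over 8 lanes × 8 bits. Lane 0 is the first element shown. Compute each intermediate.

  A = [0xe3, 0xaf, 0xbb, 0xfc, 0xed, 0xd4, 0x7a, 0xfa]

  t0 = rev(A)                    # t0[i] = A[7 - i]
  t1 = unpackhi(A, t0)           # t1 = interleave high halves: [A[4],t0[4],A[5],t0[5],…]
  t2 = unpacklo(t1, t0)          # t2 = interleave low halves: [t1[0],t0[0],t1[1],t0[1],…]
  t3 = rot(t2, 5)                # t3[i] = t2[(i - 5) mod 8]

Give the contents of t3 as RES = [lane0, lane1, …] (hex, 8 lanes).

RES = [ 0x7a  0xd4  0xd4  0xbb  0xed  0xed  0xfa  0xfc ]

t0 = [0xfa, 0x7a, 0xd4, 0xed, 0xfc, 0xbb, 0xaf, 0xe3]
t1 = [0xed, 0xfc, 0xd4, 0xbb, 0x7a, 0xaf, 0xfa, 0xe3]
t2 = [0xed, 0xfa, 0xfc, 0x7a, 0xd4, 0xd4, 0xbb, 0xed]
t3 = [0x7a, 0xd4, 0xd4, 0xbb, 0xed, 0xed, 0xfa, 0xfc]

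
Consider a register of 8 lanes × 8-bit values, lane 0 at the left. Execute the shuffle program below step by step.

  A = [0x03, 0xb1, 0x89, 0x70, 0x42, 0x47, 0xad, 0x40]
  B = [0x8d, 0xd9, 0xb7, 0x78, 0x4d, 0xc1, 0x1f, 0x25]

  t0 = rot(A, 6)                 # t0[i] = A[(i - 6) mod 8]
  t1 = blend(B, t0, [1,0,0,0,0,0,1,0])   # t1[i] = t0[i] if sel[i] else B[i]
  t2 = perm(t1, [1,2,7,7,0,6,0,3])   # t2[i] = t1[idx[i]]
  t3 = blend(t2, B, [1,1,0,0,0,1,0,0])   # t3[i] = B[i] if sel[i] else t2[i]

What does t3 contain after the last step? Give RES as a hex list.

RES = [0x8d, 0xd9, 0x25, 0x25, 0x89, 0xc1, 0x89, 0x78]

→ t0 |89|70|42|47|ad|40|03|b1|
→ t1 |89|d9|b7|78|4d|c1|03|25|
→ t2 |d9|b7|25|25|89|03|89|78|
→ t3 |8d|d9|25|25|89|c1|89|78|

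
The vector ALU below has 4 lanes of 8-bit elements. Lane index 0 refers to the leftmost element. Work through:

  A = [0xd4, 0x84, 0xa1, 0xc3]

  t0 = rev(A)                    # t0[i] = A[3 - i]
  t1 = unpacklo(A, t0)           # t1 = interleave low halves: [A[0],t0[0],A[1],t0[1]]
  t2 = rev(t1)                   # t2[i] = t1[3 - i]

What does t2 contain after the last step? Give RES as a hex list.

RES = [ 0xa1  0x84  0xc3  0xd4 ]

→ t0 |c3|a1|84|d4|
→ t1 |d4|c3|84|a1|
→ t2 |a1|84|c3|d4|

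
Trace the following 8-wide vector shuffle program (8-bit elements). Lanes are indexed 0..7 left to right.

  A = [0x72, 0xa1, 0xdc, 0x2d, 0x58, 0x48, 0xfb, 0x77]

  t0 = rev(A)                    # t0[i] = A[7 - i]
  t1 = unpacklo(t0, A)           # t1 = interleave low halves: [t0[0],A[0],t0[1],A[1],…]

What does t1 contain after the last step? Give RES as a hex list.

RES = [0x77, 0x72, 0xfb, 0xa1, 0x48, 0xdc, 0x58, 0x2d]

t0 = [0x77, 0xfb, 0x48, 0x58, 0x2d, 0xdc, 0xa1, 0x72]
t1 = [0x77, 0x72, 0xfb, 0xa1, 0x48, 0xdc, 0x58, 0x2d]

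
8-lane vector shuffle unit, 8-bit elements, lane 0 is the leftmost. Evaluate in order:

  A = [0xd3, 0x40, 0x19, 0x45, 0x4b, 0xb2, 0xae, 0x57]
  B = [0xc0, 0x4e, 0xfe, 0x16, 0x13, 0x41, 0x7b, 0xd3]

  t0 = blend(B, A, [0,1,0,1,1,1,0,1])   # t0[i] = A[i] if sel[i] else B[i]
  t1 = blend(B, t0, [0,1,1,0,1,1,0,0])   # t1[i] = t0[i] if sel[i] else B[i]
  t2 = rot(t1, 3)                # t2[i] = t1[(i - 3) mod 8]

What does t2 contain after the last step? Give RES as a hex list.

→ t0 |c0|40|fe|45|4b|b2|7b|57|
→ t1 |c0|40|fe|16|4b|b2|7b|d3|
→ t2 |b2|7b|d3|c0|40|fe|16|4b|

RES = [0xb2, 0x7b, 0xd3, 0xc0, 0x40, 0xfe, 0x16, 0x4b]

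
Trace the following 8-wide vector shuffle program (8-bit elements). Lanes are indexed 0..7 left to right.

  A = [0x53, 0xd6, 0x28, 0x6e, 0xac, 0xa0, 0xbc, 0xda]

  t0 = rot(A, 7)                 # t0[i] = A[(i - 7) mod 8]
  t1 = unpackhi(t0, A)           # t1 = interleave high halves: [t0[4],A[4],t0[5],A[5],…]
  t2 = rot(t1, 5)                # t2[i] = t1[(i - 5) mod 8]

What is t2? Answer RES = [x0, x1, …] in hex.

RES = [ 0xa0  0xda  0xbc  0x53  0xda  0xa0  0xac  0xbc ]

→ t0 |d6|28|6e|ac|a0|bc|da|53|
→ t1 |a0|ac|bc|a0|da|bc|53|da|
→ t2 |a0|da|bc|53|da|a0|ac|bc|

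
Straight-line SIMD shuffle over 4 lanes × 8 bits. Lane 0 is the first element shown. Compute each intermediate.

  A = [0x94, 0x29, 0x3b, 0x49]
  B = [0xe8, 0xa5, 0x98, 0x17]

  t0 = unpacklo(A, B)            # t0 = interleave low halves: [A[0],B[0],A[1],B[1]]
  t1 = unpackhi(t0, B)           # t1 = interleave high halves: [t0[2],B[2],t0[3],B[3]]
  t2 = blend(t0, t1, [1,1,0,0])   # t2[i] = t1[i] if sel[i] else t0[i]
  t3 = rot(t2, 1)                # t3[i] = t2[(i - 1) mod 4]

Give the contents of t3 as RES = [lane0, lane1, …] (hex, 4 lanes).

RES = [0xa5, 0x29, 0x98, 0x29]

  t0: 94 e8 29 a5
  t1: 29 98 a5 17
  t2: 29 98 29 a5
  t3: a5 29 98 29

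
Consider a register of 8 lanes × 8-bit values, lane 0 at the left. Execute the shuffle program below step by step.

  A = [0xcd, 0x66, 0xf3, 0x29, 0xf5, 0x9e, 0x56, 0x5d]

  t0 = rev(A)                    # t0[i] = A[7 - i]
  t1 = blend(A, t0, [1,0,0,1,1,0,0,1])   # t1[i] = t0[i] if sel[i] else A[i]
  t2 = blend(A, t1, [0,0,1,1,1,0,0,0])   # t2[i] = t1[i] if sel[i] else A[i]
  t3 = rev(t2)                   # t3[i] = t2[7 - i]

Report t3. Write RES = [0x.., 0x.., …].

RES = [0x5d, 0x56, 0x9e, 0x29, 0xf5, 0xf3, 0x66, 0xcd]

→ t0 |5d|56|9e|f5|29|f3|66|cd|
→ t1 |5d|66|f3|f5|29|9e|56|cd|
→ t2 |cd|66|f3|f5|29|9e|56|5d|
→ t3 |5d|56|9e|29|f5|f3|66|cd|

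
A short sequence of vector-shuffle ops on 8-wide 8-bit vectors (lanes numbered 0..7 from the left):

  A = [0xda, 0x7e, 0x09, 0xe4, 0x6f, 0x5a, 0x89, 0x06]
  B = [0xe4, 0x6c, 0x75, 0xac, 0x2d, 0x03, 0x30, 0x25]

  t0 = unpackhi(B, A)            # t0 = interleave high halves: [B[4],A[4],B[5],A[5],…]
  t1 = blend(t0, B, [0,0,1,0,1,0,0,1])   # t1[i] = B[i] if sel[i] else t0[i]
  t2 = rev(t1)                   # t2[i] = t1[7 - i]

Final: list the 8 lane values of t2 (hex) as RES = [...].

t0 = [0x2d, 0x6f, 0x03, 0x5a, 0x30, 0x89, 0x25, 0x06]
t1 = [0x2d, 0x6f, 0x75, 0x5a, 0x2d, 0x89, 0x25, 0x25]
t2 = [0x25, 0x25, 0x89, 0x2d, 0x5a, 0x75, 0x6f, 0x2d]

RES = [ 0x25  0x25  0x89  0x2d  0x5a  0x75  0x6f  0x2d ]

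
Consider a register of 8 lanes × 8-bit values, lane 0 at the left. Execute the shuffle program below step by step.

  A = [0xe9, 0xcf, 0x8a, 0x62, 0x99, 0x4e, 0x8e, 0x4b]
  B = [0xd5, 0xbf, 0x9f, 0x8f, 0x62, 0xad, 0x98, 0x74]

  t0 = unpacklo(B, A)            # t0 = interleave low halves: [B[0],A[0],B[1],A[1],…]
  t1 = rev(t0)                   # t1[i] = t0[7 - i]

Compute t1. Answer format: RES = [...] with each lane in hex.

→ t0 |d5|e9|bf|cf|9f|8a|8f|62|
→ t1 |62|8f|8a|9f|cf|bf|e9|d5|

RES = [0x62, 0x8f, 0x8a, 0x9f, 0xcf, 0xbf, 0xe9, 0xd5]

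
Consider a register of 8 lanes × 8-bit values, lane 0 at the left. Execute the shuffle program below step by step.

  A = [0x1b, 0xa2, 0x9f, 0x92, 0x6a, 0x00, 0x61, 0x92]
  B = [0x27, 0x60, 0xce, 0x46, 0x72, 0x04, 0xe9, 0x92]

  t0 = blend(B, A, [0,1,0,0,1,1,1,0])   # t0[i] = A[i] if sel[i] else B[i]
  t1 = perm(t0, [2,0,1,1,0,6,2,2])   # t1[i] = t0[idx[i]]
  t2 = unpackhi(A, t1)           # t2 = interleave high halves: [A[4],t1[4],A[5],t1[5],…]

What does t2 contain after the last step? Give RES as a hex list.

t0 = [0x27, 0xa2, 0xce, 0x46, 0x6a, 0x00, 0x61, 0x92]
t1 = [0xce, 0x27, 0xa2, 0xa2, 0x27, 0x61, 0xce, 0xce]
t2 = [0x6a, 0x27, 0x00, 0x61, 0x61, 0xce, 0x92, 0xce]

RES = [0x6a, 0x27, 0x00, 0x61, 0x61, 0xce, 0x92, 0xce]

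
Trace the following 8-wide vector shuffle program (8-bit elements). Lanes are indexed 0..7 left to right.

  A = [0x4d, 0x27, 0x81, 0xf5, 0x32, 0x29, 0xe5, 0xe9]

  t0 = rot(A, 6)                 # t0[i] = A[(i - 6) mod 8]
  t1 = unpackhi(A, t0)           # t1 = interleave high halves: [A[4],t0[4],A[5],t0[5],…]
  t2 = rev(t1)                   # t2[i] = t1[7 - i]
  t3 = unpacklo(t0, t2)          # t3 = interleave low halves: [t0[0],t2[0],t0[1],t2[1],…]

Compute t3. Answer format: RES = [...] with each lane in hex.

t0 = [0x81, 0xf5, 0x32, 0x29, 0xe5, 0xe9, 0x4d, 0x27]
t1 = [0x32, 0xe5, 0x29, 0xe9, 0xe5, 0x4d, 0xe9, 0x27]
t2 = [0x27, 0xe9, 0x4d, 0xe5, 0xe9, 0x29, 0xe5, 0x32]
t3 = [0x81, 0x27, 0xf5, 0xe9, 0x32, 0x4d, 0x29, 0xe5]

RES = [ 0x81  0x27  0xf5  0xe9  0x32  0x4d  0x29  0xe5 ]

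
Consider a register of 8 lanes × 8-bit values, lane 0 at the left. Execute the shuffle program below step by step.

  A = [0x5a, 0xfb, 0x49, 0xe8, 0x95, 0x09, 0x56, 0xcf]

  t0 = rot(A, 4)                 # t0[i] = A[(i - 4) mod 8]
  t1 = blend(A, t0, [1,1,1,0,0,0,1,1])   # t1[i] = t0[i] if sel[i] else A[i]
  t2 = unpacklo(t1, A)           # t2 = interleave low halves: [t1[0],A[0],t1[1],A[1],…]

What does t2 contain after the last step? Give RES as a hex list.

→ t0 |95|09|56|cf|5a|fb|49|e8|
→ t1 |95|09|56|e8|95|09|49|e8|
→ t2 |95|5a|09|fb|56|49|e8|e8|

RES = [ 0x95  0x5a  0x09  0xfb  0x56  0x49  0xe8  0xe8 ]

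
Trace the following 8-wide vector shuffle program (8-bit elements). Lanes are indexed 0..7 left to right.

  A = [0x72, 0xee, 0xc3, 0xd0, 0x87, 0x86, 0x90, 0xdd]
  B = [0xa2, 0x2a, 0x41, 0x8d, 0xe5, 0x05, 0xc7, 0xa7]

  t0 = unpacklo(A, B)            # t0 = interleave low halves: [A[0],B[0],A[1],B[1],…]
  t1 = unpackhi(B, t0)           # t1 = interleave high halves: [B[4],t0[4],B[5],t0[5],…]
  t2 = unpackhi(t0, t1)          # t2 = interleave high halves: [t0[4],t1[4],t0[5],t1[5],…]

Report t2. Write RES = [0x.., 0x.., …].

→ t0 |72|a2|ee|2a|c3|41|d0|8d|
→ t1 |e5|c3|05|41|c7|d0|a7|8d|
→ t2 |c3|c7|41|d0|d0|a7|8d|8d|

RES = [ 0xc3  0xc7  0x41  0xd0  0xd0  0xa7  0x8d  0x8d ]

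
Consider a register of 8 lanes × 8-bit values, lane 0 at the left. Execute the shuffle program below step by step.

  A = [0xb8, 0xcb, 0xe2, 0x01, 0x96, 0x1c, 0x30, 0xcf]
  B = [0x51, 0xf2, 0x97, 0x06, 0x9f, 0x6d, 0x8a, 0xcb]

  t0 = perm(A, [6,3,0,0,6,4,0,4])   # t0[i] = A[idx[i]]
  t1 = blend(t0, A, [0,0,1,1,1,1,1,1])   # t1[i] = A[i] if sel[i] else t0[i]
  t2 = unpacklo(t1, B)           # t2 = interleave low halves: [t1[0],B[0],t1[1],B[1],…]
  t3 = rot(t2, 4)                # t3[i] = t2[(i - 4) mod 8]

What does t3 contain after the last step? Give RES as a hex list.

RES = [0xe2, 0x97, 0x01, 0x06, 0x30, 0x51, 0x01, 0xf2]

  t0: 30 01 b8 b8 30 96 b8 96
  t1: 30 01 e2 01 96 1c 30 cf
  t2: 30 51 01 f2 e2 97 01 06
  t3: e2 97 01 06 30 51 01 f2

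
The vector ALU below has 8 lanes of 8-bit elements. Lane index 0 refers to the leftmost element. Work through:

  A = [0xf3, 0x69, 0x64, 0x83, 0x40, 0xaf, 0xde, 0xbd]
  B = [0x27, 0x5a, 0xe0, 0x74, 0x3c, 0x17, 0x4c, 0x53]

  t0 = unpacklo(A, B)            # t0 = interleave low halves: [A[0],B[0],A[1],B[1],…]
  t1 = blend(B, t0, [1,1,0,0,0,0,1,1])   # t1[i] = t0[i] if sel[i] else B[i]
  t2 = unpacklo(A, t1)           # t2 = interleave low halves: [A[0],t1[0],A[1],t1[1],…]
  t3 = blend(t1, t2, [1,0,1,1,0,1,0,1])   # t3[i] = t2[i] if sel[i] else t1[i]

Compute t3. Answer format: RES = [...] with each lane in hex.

RES = [0xf3, 0x27, 0x69, 0x27, 0x3c, 0xe0, 0x83, 0x74]

→ t0 |f3|27|69|5a|64|e0|83|74|
→ t1 |f3|27|e0|74|3c|17|83|74|
→ t2 |f3|f3|69|27|64|e0|83|74|
→ t3 |f3|27|69|27|3c|e0|83|74|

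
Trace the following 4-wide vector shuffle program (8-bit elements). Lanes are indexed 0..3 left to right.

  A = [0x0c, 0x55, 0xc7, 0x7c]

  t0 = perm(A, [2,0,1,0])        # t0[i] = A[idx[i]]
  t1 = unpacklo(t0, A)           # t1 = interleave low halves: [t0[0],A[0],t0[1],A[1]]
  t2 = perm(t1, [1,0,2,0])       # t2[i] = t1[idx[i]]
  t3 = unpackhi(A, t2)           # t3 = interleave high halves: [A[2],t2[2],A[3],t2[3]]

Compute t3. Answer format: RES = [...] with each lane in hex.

RES = [ 0xc7  0x0c  0x7c  0xc7 ]

→ t0 |c7|0c|55|0c|
→ t1 |c7|0c|0c|55|
→ t2 |0c|c7|0c|c7|
→ t3 |c7|0c|7c|c7|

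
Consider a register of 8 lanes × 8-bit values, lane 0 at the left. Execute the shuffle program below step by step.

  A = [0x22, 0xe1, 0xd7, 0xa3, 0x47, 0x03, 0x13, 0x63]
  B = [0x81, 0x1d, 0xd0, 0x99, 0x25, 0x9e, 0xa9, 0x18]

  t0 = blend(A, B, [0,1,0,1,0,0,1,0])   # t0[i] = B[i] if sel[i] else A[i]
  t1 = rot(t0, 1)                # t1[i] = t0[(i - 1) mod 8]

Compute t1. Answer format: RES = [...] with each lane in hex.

RES = [ 0x63  0x22  0x1d  0xd7  0x99  0x47  0x03  0xa9 ]

  t0: 22 1d d7 99 47 03 a9 63
  t1: 63 22 1d d7 99 47 03 a9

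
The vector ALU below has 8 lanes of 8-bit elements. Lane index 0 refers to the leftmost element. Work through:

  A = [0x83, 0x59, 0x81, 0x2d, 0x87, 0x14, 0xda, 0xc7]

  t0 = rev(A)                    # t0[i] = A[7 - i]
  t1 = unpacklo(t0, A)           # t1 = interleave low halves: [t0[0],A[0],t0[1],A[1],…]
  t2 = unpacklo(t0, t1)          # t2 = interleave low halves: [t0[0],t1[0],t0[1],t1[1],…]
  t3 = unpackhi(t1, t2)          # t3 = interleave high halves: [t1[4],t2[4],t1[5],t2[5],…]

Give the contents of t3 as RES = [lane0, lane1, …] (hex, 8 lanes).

RES = [0x14, 0x14, 0x81, 0xda, 0x87, 0x87, 0x2d, 0x59]

t0 = [0xc7, 0xda, 0x14, 0x87, 0x2d, 0x81, 0x59, 0x83]
t1 = [0xc7, 0x83, 0xda, 0x59, 0x14, 0x81, 0x87, 0x2d]
t2 = [0xc7, 0xc7, 0xda, 0x83, 0x14, 0xda, 0x87, 0x59]
t3 = [0x14, 0x14, 0x81, 0xda, 0x87, 0x87, 0x2d, 0x59]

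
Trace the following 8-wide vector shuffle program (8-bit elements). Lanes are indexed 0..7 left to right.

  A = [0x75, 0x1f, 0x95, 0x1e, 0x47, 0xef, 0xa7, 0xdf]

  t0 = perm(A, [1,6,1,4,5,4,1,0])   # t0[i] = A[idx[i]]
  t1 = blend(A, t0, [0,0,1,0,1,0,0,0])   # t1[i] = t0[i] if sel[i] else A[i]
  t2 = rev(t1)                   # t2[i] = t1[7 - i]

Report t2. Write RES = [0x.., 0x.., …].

RES = [ 0xdf  0xa7  0xef  0xef  0x1e  0x1f  0x1f  0x75 ]

→ t0 |1f|a7|1f|47|ef|47|1f|75|
→ t1 |75|1f|1f|1e|ef|ef|a7|df|
→ t2 |df|a7|ef|ef|1e|1f|1f|75|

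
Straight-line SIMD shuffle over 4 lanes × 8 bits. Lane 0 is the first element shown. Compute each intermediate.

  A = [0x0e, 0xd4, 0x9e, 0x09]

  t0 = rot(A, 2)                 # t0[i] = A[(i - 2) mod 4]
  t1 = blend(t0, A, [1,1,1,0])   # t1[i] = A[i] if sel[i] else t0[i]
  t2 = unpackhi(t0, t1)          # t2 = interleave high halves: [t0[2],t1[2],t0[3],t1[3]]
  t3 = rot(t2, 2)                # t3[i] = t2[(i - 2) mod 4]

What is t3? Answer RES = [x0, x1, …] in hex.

→ t0 |9e|09|0e|d4|
→ t1 |0e|d4|9e|d4|
→ t2 |0e|9e|d4|d4|
→ t3 |d4|d4|0e|9e|

RES = [ 0xd4  0xd4  0x0e  0x9e ]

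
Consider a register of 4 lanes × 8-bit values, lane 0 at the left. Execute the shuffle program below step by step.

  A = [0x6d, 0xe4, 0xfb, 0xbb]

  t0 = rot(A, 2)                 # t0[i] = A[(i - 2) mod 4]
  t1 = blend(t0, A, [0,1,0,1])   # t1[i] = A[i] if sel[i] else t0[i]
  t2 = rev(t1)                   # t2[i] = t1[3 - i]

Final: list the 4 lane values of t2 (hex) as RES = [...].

  t0: fb bb 6d e4
  t1: fb e4 6d bb
  t2: bb 6d e4 fb

RES = [ 0xbb  0x6d  0xe4  0xfb ]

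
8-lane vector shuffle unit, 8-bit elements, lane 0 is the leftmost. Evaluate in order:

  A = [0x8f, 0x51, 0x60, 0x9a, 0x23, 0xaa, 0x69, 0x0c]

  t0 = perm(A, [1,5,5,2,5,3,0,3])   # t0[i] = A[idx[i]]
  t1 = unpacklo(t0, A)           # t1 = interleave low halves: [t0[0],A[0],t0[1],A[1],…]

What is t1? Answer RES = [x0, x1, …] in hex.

RES = [0x51, 0x8f, 0xaa, 0x51, 0xaa, 0x60, 0x60, 0x9a]

t0 = [0x51, 0xaa, 0xaa, 0x60, 0xaa, 0x9a, 0x8f, 0x9a]
t1 = [0x51, 0x8f, 0xaa, 0x51, 0xaa, 0x60, 0x60, 0x9a]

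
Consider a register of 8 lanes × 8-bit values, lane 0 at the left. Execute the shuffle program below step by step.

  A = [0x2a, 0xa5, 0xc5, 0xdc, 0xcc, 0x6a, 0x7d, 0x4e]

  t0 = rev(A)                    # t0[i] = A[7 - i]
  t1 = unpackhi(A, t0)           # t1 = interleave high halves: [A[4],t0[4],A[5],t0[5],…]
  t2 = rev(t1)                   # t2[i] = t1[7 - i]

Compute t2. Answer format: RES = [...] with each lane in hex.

RES = [0x2a, 0x4e, 0xa5, 0x7d, 0xc5, 0x6a, 0xdc, 0xcc]

  t0: 4e 7d 6a cc dc c5 a5 2a
  t1: cc dc 6a c5 7d a5 4e 2a
  t2: 2a 4e a5 7d c5 6a dc cc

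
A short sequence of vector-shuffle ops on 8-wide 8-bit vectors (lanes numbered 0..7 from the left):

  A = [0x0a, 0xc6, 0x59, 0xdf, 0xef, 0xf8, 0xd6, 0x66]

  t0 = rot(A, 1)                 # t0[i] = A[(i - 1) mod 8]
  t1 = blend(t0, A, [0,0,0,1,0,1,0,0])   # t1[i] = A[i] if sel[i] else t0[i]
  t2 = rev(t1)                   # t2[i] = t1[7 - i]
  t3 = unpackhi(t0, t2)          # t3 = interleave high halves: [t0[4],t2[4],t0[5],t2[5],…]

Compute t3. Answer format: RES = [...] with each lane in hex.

RES = [0xdf, 0xdf, 0xef, 0xc6, 0xf8, 0x0a, 0xd6, 0x66]

  t0: 66 0a c6 59 df ef f8 d6
  t1: 66 0a c6 df df f8 f8 d6
  t2: d6 f8 f8 df df c6 0a 66
  t3: df df ef c6 f8 0a d6 66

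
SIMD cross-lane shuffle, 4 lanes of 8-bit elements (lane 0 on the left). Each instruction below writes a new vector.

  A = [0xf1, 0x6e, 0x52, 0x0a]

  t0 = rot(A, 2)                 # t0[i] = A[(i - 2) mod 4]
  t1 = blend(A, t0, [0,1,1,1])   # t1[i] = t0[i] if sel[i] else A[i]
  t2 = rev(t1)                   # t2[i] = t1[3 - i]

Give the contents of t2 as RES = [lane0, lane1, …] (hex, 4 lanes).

RES = [0x6e, 0xf1, 0x0a, 0xf1]

t0 = [0x52, 0x0a, 0xf1, 0x6e]
t1 = [0xf1, 0x0a, 0xf1, 0x6e]
t2 = [0x6e, 0xf1, 0x0a, 0xf1]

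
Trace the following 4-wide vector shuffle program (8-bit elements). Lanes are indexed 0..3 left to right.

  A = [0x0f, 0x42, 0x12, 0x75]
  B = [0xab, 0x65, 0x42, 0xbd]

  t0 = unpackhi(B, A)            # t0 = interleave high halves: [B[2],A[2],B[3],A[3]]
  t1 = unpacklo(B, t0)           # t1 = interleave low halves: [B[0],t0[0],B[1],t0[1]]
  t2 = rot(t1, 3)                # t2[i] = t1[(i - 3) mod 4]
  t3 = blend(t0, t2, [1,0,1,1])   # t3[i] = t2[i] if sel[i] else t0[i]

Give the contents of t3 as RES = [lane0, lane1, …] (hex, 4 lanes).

→ t0 |42|12|bd|75|
→ t1 |ab|42|65|12|
→ t2 |42|65|12|ab|
→ t3 |42|12|12|ab|

RES = [0x42, 0x12, 0x12, 0xab]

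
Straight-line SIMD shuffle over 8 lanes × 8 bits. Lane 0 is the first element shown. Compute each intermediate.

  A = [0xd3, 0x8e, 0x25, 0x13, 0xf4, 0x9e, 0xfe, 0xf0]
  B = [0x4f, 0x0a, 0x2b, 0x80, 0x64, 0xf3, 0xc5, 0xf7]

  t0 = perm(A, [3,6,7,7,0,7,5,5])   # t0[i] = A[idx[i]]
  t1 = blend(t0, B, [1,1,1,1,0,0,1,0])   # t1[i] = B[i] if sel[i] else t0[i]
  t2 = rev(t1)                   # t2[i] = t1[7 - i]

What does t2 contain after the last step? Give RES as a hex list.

RES = [ 0x9e  0xc5  0xf0  0xd3  0x80  0x2b  0x0a  0x4f ]

  t0: 13 fe f0 f0 d3 f0 9e 9e
  t1: 4f 0a 2b 80 d3 f0 c5 9e
  t2: 9e c5 f0 d3 80 2b 0a 4f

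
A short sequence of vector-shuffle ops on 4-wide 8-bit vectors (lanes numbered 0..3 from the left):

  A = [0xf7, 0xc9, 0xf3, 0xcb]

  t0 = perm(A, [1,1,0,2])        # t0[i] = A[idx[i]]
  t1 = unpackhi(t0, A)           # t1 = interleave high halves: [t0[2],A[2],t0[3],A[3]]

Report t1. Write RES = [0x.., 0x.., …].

RES = [ 0xf7  0xf3  0xf3  0xcb ]

t0 = [0xc9, 0xc9, 0xf7, 0xf3]
t1 = [0xf7, 0xf3, 0xf3, 0xcb]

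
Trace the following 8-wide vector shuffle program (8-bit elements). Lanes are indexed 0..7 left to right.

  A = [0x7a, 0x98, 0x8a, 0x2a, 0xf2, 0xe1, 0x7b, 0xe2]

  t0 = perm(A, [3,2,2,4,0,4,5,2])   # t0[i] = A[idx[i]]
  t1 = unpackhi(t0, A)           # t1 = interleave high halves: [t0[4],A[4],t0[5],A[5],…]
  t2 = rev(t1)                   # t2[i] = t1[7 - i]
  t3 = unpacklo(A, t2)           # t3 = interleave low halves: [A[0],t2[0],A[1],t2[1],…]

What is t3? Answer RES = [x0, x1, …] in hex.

→ t0 |2a|8a|8a|f2|7a|f2|e1|8a|
→ t1 |7a|f2|f2|e1|e1|7b|8a|e2|
→ t2 |e2|8a|7b|e1|e1|f2|f2|7a|
→ t3 |7a|e2|98|8a|8a|7b|2a|e1|

RES = [ 0x7a  0xe2  0x98  0x8a  0x8a  0x7b  0x2a  0xe1 ]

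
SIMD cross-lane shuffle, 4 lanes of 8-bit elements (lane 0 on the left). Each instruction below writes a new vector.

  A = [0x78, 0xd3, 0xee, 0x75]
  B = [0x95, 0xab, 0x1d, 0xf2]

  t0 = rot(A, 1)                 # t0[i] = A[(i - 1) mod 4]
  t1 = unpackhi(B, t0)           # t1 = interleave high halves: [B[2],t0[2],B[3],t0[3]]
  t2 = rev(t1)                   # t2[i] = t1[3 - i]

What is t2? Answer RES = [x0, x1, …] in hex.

RES = [ 0xee  0xf2  0xd3  0x1d ]

→ t0 |75|78|d3|ee|
→ t1 |1d|d3|f2|ee|
→ t2 |ee|f2|d3|1d|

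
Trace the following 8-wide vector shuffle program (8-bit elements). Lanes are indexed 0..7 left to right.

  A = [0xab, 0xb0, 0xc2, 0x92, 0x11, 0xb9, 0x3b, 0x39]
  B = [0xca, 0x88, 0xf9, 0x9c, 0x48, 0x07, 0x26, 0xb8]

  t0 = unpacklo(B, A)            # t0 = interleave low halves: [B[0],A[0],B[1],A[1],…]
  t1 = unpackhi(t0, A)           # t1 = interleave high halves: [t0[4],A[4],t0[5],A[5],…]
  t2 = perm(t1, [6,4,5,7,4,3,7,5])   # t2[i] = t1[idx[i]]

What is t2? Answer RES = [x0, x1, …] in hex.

RES = [ 0x92  0x9c  0x3b  0x39  0x9c  0xb9  0x39  0x3b ]

  t0: ca ab 88 b0 f9 c2 9c 92
  t1: f9 11 c2 b9 9c 3b 92 39
  t2: 92 9c 3b 39 9c b9 39 3b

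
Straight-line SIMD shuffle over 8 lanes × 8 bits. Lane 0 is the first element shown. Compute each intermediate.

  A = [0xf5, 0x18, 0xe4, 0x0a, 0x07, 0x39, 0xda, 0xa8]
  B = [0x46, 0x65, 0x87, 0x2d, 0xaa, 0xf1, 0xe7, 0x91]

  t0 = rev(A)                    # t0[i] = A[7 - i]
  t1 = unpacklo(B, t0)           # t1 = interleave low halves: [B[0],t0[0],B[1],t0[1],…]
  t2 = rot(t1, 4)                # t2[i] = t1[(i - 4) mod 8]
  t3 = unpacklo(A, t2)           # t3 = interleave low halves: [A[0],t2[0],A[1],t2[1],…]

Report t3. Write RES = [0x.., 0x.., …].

RES = [0xf5, 0x87, 0x18, 0x39, 0xe4, 0x2d, 0x0a, 0x07]

→ t0 |a8|da|39|07|0a|e4|18|f5|
→ t1 |46|a8|65|da|87|39|2d|07|
→ t2 |87|39|2d|07|46|a8|65|da|
→ t3 |f5|87|18|39|e4|2d|0a|07|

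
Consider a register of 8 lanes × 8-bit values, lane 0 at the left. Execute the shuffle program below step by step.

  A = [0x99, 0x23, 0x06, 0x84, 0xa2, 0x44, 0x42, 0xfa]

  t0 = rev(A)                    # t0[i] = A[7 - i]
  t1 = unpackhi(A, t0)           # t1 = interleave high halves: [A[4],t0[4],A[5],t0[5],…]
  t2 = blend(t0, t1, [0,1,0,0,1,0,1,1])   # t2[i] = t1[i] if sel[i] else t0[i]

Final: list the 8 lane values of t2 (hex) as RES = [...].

  t0: fa 42 44 a2 84 06 23 99
  t1: a2 84 44 06 42 23 fa 99
  t2: fa 84 44 a2 42 06 fa 99

RES = [0xfa, 0x84, 0x44, 0xa2, 0x42, 0x06, 0xfa, 0x99]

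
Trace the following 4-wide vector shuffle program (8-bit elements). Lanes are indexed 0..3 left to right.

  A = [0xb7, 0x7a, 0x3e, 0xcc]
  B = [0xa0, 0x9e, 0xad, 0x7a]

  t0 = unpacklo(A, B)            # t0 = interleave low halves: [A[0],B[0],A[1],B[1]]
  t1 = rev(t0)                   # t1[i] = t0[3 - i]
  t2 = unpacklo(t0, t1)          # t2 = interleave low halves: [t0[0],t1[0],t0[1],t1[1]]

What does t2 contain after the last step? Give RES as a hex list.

→ t0 |b7|a0|7a|9e|
→ t1 |9e|7a|a0|b7|
→ t2 |b7|9e|a0|7a|

RES = [0xb7, 0x9e, 0xa0, 0x7a]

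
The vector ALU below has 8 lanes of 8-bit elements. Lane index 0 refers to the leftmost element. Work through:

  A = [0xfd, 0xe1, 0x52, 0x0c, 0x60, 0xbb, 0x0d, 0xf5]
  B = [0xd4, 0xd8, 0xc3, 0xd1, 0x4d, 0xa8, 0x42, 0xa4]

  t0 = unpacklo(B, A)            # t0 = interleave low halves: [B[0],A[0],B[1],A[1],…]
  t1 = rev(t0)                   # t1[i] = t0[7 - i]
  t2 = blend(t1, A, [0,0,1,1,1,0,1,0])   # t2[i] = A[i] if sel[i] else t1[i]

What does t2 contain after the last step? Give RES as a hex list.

RES = [ 0x0c  0xd1  0x52  0x0c  0x60  0xd8  0x0d  0xd4 ]

  t0: d4 fd d8 e1 c3 52 d1 0c
  t1: 0c d1 52 c3 e1 d8 fd d4
  t2: 0c d1 52 0c 60 d8 0d d4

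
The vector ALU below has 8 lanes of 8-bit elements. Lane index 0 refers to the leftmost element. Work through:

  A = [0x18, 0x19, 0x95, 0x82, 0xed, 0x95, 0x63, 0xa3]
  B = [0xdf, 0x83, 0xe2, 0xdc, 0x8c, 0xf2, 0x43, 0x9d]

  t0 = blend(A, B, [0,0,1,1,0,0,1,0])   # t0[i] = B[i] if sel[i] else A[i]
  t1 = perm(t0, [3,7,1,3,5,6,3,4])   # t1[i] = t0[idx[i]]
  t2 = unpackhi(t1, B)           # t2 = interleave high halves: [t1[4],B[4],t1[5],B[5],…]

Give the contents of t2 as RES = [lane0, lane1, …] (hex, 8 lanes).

RES = [ 0x95  0x8c  0x43  0xf2  0xdc  0x43  0xed  0x9d ]

t0 = [0x18, 0x19, 0xe2, 0xdc, 0xed, 0x95, 0x43, 0xa3]
t1 = [0xdc, 0xa3, 0x19, 0xdc, 0x95, 0x43, 0xdc, 0xed]
t2 = [0x95, 0x8c, 0x43, 0xf2, 0xdc, 0x43, 0xed, 0x9d]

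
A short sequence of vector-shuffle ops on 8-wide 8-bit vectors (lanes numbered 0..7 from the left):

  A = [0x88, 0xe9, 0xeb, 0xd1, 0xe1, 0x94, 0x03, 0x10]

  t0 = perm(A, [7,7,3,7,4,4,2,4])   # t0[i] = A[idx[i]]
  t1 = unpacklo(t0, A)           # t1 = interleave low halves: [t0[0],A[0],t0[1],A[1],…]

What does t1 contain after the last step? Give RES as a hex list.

RES = [0x10, 0x88, 0x10, 0xe9, 0xd1, 0xeb, 0x10, 0xd1]

→ t0 |10|10|d1|10|e1|e1|eb|e1|
→ t1 |10|88|10|e9|d1|eb|10|d1|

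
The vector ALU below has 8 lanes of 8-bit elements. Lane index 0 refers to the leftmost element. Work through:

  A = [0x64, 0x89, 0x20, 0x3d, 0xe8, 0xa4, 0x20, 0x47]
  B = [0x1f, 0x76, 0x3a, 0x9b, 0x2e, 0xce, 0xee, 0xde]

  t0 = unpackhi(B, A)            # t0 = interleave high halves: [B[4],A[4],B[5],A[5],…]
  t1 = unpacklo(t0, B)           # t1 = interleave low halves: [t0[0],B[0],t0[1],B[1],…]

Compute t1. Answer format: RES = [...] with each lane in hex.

RES = [ 0x2e  0x1f  0xe8  0x76  0xce  0x3a  0xa4  0x9b ]

t0 = [0x2e, 0xe8, 0xce, 0xa4, 0xee, 0x20, 0xde, 0x47]
t1 = [0x2e, 0x1f, 0xe8, 0x76, 0xce, 0x3a, 0xa4, 0x9b]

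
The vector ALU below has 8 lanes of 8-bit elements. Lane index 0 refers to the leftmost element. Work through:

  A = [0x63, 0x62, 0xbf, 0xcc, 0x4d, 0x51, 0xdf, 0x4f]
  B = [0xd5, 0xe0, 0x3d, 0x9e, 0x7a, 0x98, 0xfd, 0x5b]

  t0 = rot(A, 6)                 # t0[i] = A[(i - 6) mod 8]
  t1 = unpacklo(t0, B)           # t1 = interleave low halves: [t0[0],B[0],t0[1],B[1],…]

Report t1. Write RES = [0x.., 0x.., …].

RES = [0xbf, 0xd5, 0xcc, 0xe0, 0x4d, 0x3d, 0x51, 0x9e]

t0 = [0xbf, 0xcc, 0x4d, 0x51, 0xdf, 0x4f, 0x63, 0x62]
t1 = [0xbf, 0xd5, 0xcc, 0xe0, 0x4d, 0x3d, 0x51, 0x9e]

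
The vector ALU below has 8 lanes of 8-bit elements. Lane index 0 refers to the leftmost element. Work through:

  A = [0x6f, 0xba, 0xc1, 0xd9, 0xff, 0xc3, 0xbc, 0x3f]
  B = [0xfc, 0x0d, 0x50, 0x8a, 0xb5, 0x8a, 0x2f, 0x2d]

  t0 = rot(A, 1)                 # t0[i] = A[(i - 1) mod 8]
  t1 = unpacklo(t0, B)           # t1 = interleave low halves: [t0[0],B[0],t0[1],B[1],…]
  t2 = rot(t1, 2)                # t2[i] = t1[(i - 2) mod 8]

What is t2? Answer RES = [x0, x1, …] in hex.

t0 = [0x3f, 0x6f, 0xba, 0xc1, 0xd9, 0xff, 0xc3, 0xbc]
t1 = [0x3f, 0xfc, 0x6f, 0x0d, 0xba, 0x50, 0xc1, 0x8a]
t2 = [0xc1, 0x8a, 0x3f, 0xfc, 0x6f, 0x0d, 0xba, 0x50]

RES = [0xc1, 0x8a, 0x3f, 0xfc, 0x6f, 0x0d, 0xba, 0x50]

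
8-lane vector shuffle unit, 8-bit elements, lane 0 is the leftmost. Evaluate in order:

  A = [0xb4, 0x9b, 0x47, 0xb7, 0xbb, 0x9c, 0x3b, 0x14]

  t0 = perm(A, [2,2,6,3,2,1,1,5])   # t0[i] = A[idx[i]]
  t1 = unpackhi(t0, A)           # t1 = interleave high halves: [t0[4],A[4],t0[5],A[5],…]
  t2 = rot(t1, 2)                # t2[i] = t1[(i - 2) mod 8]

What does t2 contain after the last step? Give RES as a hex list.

RES = [0x9c, 0x14, 0x47, 0xbb, 0x9b, 0x9c, 0x9b, 0x3b]

  t0: 47 47 3b b7 47 9b 9b 9c
  t1: 47 bb 9b 9c 9b 3b 9c 14
  t2: 9c 14 47 bb 9b 9c 9b 3b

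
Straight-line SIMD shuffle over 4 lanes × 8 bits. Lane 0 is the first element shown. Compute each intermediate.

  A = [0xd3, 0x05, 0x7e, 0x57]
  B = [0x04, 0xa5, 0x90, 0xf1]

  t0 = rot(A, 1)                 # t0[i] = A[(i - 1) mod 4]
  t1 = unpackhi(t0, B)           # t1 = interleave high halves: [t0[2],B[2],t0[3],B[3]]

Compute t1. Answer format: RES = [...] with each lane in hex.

RES = [0x05, 0x90, 0x7e, 0xf1]

t0 = [0x57, 0xd3, 0x05, 0x7e]
t1 = [0x05, 0x90, 0x7e, 0xf1]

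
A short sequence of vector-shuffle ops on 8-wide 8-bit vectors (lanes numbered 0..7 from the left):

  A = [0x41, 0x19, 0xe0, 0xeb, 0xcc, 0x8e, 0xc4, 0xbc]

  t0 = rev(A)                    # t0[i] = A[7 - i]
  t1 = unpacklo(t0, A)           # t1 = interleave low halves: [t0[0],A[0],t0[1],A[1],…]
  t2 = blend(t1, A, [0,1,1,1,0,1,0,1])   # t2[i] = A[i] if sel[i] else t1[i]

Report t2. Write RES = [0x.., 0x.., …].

  t0: bc c4 8e cc eb e0 19 41
  t1: bc 41 c4 19 8e e0 cc eb
  t2: bc 19 e0 eb 8e 8e cc bc

RES = [0xbc, 0x19, 0xe0, 0xeb, 0x8e, 0x8e, 0xcc, 0xbc]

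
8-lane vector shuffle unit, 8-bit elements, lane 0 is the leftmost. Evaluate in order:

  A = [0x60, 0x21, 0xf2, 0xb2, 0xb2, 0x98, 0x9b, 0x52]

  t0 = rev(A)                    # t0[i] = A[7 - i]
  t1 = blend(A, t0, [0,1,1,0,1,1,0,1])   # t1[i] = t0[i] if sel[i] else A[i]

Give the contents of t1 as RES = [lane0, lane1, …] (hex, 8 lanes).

→ t0 |52|9b|98|b2|b2|f2|21|60|
→ t1 |60|9b|98|b2|b2|f2|9b|60|

RES = [ 0x60  0x9b  0x98  0xb2  0xb2  0xf2  0x9b  0x60 ]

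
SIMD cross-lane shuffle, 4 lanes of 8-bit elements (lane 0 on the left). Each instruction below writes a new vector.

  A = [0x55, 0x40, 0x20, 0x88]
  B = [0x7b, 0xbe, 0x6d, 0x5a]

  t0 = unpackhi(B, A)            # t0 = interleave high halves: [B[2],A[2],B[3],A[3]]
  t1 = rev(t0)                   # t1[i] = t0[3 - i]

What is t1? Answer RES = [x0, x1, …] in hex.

RES = [0x88, 0x5a, 0x20, 0x6d]

  t0: 6d 20 5a 88
  t1: 88 5a 20 6d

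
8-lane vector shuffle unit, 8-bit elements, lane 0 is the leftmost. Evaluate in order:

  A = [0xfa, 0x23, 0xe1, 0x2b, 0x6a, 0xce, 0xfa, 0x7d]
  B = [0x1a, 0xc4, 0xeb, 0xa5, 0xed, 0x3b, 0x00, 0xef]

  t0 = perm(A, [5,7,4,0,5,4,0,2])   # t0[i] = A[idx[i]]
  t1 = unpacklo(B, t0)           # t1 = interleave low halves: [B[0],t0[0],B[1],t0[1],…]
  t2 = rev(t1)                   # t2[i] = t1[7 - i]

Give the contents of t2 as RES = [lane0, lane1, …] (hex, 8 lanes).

→ t0 |ce|7d|6a|fa|ce|6a|fa|e1|
→ t1 |1a|ce|c4|7d|eb|6a|a5|fa|
→ t2 |fa|a5|6a|eb|7d|c4|ce|1a|

RES = [ 0xfa  0xa5  0x6a  0xeb  0x7d  0xc4  0xce  0x1a ]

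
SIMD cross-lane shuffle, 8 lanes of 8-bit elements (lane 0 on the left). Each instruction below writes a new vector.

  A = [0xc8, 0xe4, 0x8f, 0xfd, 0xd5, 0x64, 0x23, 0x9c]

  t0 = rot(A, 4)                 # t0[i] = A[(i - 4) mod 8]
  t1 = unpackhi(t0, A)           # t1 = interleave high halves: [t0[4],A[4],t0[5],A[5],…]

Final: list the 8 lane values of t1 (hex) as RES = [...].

→ t0 |d5|64|23|9c|c8|e4|8f|fd|
→ t1 |c8|d5|e4|64|8f|23|fd|9c|

RES = [ 0xc8  0xd5  0xe4  0x64  0x8f  0x23  0xfd  0x9c ]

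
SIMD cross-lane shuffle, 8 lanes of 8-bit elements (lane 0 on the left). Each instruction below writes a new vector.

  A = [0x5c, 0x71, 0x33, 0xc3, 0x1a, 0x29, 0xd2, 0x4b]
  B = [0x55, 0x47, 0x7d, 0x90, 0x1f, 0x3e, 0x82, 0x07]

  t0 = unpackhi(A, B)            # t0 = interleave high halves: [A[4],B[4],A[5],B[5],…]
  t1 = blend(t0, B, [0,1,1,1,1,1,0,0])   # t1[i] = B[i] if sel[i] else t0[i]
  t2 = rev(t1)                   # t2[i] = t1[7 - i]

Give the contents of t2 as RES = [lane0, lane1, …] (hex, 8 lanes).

  t0: 1a 1f 29 3e d2 82 4b 07
  t1: 1a 47 7d 90 1f 3e 4b 07
  t2: 07 4b 3e 1f 90 7d 47 1a

RES = [ 0x07  0x4b  0x3e  0x1f  0x90  0x7d  0x47  0x1a ]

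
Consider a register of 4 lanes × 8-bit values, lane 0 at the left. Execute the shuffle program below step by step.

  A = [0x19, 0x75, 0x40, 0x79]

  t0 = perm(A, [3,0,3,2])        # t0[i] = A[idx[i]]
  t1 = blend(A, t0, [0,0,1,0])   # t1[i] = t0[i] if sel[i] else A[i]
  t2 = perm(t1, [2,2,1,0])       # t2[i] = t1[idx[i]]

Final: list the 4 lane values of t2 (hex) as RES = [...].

RES = [ 0x79  0x79  0x75  0x19 ]

  t0: 79 19 79 40
  t1: 19 75 79 79
  t2: 79 79 75 19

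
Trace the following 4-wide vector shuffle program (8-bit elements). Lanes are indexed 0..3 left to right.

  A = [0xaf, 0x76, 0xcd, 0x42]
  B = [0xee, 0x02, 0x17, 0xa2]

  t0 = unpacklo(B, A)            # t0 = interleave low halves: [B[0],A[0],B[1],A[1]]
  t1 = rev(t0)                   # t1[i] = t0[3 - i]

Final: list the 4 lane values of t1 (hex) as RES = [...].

  t0: ee af 02 76
  t1: 76 02 af ee

RES = [0x76, 0x02, 0xaf, 0xee]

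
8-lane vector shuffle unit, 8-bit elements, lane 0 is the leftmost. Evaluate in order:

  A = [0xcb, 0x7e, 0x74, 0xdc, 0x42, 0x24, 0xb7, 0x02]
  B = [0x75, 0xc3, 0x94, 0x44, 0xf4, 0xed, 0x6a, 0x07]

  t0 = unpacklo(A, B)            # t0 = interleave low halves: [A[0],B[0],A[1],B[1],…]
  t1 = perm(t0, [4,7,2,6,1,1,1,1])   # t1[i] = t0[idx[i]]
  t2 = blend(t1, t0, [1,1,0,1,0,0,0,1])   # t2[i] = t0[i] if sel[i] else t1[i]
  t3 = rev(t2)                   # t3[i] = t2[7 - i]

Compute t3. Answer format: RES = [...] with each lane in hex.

→ t0 |cb|75|7e|c3|74|94|dc|44|
→ t1 |74|44|7e|dc|75|75|75|75|
→ t2 |cb|75|7e|c3|75|75|75|44|
→ t3 |44|75|75|75|c3|7e|75|cb|

RES = [ 0x44  0x75  0x75  0x75  0xc3  0x7e  0x75  0xcb ]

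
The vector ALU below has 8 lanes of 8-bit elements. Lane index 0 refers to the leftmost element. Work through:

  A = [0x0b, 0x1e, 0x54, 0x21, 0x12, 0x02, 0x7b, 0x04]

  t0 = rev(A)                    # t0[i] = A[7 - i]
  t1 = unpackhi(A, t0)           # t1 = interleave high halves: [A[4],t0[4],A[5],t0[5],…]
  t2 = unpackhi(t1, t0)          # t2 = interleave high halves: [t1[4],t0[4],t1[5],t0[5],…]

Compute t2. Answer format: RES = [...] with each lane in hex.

  t0: 04 7b 02 12 21 54 1e 0b
  t1: 12 21 02 54 7b 1e 04 0b
  t2: 7b 21 1e 54 04 1e 0b 0b

RES = [ 0x7b  0x21  0x1e  0x54  0x04  0x1e  0x0b  0x0b ]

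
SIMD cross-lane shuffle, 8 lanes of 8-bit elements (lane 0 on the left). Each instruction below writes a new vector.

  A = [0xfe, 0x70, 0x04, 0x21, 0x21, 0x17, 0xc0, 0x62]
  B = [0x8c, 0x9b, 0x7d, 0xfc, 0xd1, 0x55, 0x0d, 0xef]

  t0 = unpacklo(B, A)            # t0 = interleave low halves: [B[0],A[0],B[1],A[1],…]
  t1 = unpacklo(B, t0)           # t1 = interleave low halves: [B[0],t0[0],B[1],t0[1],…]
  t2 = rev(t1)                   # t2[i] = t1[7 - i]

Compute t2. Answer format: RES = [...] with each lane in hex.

RES = [ 0x70  0xfc  0x9b  0x7d  0xfe  0x9b  0x8c  0x8c ]

  t0: 8c fe 9b 70 7d 04 fc 21
  t1: 8c 8c 9b fe 7d 9b fc 70
  t2: 70 fc 9b 7d fe 9b 8c 8c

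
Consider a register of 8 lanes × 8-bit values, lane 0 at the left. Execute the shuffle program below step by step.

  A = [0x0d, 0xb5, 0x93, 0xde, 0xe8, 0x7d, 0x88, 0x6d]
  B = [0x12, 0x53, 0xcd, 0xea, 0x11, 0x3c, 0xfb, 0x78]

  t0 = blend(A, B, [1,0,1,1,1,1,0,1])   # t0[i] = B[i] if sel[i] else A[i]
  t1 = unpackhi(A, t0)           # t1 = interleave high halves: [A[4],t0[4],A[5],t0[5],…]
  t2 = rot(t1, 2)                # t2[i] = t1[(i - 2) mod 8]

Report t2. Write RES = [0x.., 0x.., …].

→ t0 |12|b5|cd|ea|11|3c|88|78|
→ t1 |e8|11|7d|3c|88|88|6d|78|
→ t2 |6d|78|e8|11|7d|3c|88|88|

RES = [ 0x6d  0x78  0xe8  0x11  0x7d  0x3c  0x88  0x88 ]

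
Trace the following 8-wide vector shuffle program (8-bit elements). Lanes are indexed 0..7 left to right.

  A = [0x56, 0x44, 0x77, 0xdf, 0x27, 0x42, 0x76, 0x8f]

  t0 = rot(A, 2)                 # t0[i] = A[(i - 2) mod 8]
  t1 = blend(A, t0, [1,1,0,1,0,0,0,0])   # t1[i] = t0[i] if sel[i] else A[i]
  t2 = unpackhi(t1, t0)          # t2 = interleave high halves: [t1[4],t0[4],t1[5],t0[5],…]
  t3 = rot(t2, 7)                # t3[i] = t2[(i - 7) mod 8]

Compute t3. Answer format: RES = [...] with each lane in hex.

RES = [0x77, 0x42, 0xdf, 0x76, 0x27, 0x8f, 0x42, 0x27]

→ t0 |76|8f|56|44|77|df|27|42|
→ t1 |76|8f|77|44|27|42|76|8f|
→ t2 |27|77|42|df|76|27|8f|42|
→ t3 |77|42|df|76|27|8f|42|27|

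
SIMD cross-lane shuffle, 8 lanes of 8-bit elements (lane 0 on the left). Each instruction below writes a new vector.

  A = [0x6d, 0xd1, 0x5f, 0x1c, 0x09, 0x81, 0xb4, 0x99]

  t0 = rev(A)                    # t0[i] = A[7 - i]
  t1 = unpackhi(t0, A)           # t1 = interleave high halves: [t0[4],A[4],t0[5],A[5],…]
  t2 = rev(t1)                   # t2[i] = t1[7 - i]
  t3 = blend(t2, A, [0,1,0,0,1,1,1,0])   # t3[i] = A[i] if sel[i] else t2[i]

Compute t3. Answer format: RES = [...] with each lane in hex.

t0 = [0x99, 0xb4, 0x81, 0x09, 0x1c, 0x5f, 0xd1, 0x6d]
t1 = [0x1c, 0x09, 0x5f, 0x81, 0xd1, 0xb4, 0x6d, 0x99]
t2 = [0x99, 0x6d, 0xb4, 0xd1, 0x81, 0x5f, 0x09, 0x1c]
t3 = [0x99, 0xd1, 0xb4, 0xd1, 0x09, 0x81, 0xb4, 0x1c]

RES = [ 0x99  0xd1  0xb4  0xd1  0x09  0x81  0xb4  0x1c ]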